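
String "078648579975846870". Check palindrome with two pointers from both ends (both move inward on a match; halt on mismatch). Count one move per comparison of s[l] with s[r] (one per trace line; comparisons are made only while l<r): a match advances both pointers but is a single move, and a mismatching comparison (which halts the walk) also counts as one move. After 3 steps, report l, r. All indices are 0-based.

[0,17] '0'=='0' → l++,r--
[1,16] '7'=='7' → l++,r--
[2,15] '8'=='8' → l++,r--

l=3, r=14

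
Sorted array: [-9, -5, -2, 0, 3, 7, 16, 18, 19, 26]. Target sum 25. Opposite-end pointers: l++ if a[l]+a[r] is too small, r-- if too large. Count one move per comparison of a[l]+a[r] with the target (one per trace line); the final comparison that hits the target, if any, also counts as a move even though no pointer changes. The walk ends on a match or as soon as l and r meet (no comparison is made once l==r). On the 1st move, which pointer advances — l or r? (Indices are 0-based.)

l=0 r=9: -9+26=17 <25, l++

l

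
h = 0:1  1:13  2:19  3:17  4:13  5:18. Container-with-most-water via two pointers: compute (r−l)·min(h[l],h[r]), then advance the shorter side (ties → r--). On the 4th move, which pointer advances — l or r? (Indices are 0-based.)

[0,5] min(1,18)*5=5 best=5 * → l++
[1,5] min(13,18)*4=52 best=52 * → l++
[2,5] min(19,18)*3=54 best=54 * → r--
[2,4] min(19,13)*2=26 best=54 → r--

r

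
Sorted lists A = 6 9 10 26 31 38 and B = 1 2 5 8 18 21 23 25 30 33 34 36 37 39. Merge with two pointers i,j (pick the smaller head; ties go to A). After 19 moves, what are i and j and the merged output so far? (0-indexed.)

i=6, j=13, merged so far=[1, 2, 5, 6, 8, 9, 10, 18, 21, 23, 25, 26, 30, 31, 33, 34, 36, 37, 38]

[i=0,j=0] A[i]=6>B[j]=1 take 1 → j++
[i=0,j=1] A[i]=6>B[j]=2 take 2 → j++
[i=0,j=2] A[i]=6>B[j]=5 take 5 → j++
[i=0,j=3] A[i]=6<=B[j]=8 take 6 → i++
[i=1,j=3] A[i]=9>B[j]=8 take 8 → j++
[i=1,j=4] A[i]=9<=B[j]=18 take 9 → i++
[i=2,j=4] A[i]=10<=B[j]=18 take 10 → i++
[i=3,j=4] A[i]=26>B[j]=18 take 18 → j++
[i=3,j=5] A[i]=26>B[j]=21 take 21 → j++
[i=3,j=6] A[i]=26>B[j]=23 take 23 → j++
[i=3,j=7] A[i]=26>B[j]=25 take 25 → j++
[i=3,j=8] A[i]=26<=B[j]=30 take 26 → i++
[i=4,j=8] A[i]=31>B[j]=30 take 30 → j++
[i=4,j=9] A[i]=31<=B[j]=33 take 31 → i++
[i=5,j=9] A[i]=38>B[j]=33 take 33 → j++
[i=5,j=10] A[i]=38>B[j]=34 take 34 → j++
[i=5,j=11] A[i]=38>B[j]=36 take 36 → j++
[i=5,j=12] A[i]=38>B[j]=37 take 37 → j++
[i=5,j=13] A[i]=38<=B[j]=39 take 38 → i++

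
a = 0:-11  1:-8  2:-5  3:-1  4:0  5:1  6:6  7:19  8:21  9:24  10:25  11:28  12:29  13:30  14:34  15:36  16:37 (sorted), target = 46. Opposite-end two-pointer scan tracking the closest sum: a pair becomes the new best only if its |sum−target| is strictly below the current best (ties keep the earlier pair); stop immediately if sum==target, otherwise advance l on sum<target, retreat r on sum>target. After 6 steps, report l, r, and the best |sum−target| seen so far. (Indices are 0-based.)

l=6, r=16, best |Δ|=8

l=0 r=16: -11+37=26 d=20 *, l++
l=1 r=16: -8+37=29 d=17 *, l++
l=2 r=16: -5+37=32 d=14 *, l++
l=3 r=16: -1+37=36 d=10 *, l++
l=4 r=16: 0+37=37 d=9 *, l++
l=5 r=16: 1+37=38 d=8 *, l++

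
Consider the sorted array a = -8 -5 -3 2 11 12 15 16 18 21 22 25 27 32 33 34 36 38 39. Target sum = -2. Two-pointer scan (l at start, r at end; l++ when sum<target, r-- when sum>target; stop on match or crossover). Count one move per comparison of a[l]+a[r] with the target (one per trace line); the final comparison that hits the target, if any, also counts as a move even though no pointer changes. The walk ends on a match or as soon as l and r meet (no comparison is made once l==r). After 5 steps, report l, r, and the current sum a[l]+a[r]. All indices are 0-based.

l=0 r=18: -8+39=31 >-2, r--
l=0 r=17: -8+38=30 >-2, r--
l=0 r=16: -8+36=28 >-2, r--
l=0 r=15: -8+34=26 >-2, r--
l=0 r=14: -8+33=25 >-2, r--

l=0, r=13, sum=24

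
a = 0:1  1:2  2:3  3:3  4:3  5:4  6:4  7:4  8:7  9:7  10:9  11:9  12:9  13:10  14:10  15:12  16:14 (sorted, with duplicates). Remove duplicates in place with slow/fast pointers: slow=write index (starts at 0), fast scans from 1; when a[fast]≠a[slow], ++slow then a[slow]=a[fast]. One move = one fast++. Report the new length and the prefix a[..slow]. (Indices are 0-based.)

length 9; prefix = [1, 2, 3, 4, 7, 9, 10, 12, 14]

slow=0 fast=1: a[fast]=2≠a[slow]=1 write a[1]=2, slow++,fast++
slow=1 fast=2: a[fast]=3≠a[slow]=2 write a[2]=3, slow++,fast++
slow=2 fast=3: a[fast]=3=a[slow] dup, fast++
slow=2 fast=4: a[fast]=3=a[slow] dup, fast++
slow=2 fast=5: a[fast]=4≠a[slow]=3 write a[3]=4, slow++,fast++
slow=3 fast=6: a[fast]=4=a[slow] dup, fast++
slow=3 fast=7: a[fast]=4=a[slow] dup, fast++
slow=3 fast=8: a[fast]=7≠a[slow]=4 write a[4]=7, slow++,fast++
slow=4 fast=9: a[fast]=7=a[slow] dup, fast++
slow=4 fast=10: a[fast]=9≠a[slow]=7 write a[5]=9, slow++,fast++
slow=5 fast=11: a[fast]=9=a[slow] dup, fast++
slow=5 fast=12: a[fast]=9=a[slow] dup, fast++
slow=5 fast=13: a[fast]=10≠a[slow]=9 write a[6]=10, slow++,fast++
slow=6 fast=14: a[fast]=10=a[slow] dup, fast++
slow=6 fast=15: a[fast]=12≠a[slow]=10 write a[7]=12, slow++,fast++
slow=7 fast=16: a[fast]=14≠a[slow]=12 write a[8]=14, slow++,fast++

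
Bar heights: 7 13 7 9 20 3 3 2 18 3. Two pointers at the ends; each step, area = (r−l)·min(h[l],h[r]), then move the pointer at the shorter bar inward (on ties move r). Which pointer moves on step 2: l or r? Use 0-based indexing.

l=0 r=9: min(7,3)*9=27 best=27 *, r--
l=0 r=8: min(7,18)*8=56 best=56 *, l++

l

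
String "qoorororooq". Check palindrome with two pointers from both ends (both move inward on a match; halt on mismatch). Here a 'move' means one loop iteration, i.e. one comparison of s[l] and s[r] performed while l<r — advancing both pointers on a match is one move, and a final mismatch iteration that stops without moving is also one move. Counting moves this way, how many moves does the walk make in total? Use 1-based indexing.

[1,11] 'q'=='q' → l++,r--
[2,10] 'o'=='o' → l++,r--
[3,9] 'o'=='o' → l++,r--
[4,8] 'r'=='r' → l++,r--
[5,7] 'o'=='o' → l++,r--

5 moves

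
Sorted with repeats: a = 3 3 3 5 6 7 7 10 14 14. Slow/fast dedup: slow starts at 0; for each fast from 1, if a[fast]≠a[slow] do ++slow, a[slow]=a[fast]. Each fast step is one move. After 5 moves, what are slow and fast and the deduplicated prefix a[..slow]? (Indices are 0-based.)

slow=3, fast=6, prefix=[3, 5, 6, 7]

(s=0,f=1) a[fast]=3=a[slow] dup → fast++
(s=0,f=2) a[fast]=3=a[slow] dup → fast++
(s=0,f=3) a[fast]=5≠a[slow]=3 write a[1]=5 → slow++,fast++
(s=1,f=4) a[fast]=6≠a[slow]=5 write a[2]=6 → slow++,fast++
(s=2,f=5) a[fast]=7≠a[slow]=6 write a[3]=7 → slow++,fast++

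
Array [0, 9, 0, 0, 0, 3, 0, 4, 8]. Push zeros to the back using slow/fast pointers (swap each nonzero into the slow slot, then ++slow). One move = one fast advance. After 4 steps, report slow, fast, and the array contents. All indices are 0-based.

slow=1, fast=4, a=[9, 0, 0, 0, 0, 3, 0, 4, 8]

(s=0,f=0) a[fast]=0 → fast++
(s=0,f=1) a[fast]=9≠0 swap→a[0]=9 → slow++,fast++
(s=1,f=2) a[fast]=0 → fast++
(s=1,f=3) a[fast]=0 → fast++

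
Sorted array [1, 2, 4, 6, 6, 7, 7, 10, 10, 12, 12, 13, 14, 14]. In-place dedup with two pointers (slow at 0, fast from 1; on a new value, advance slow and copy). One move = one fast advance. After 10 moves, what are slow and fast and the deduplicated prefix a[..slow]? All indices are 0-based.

slow=6, fast=11, prefix=[1, 2, 4, 6, 7, 10, 12]

(s=0,f=1) a[fast]=2≠a[slow]=1 write a[1]=2 → slow++,fast++
(s=1,f=2) a[fast]=4≠a[slow]=2 write a[2]=4 → slow++,fast++
(s=2,f=3) a[fast]=6≠a[slow]=4 write a[3]=6 → slow++,fast++
(s=3,f=4) a[fast]=6=a[slow] dup → fast++
(s=3,f=5) a[fast]=7≠a[slow]=6 write a[4]=7 → slow++,fast++
(s=4,f=6) a[fast]=7=a[slow] dup → fast++
(s=4,f=7) a[fast]=10≠a[slow]=7 write a[5]=10 → slow++,fast++
(s=5,f=8) a[fast]=10=a[slow] dup → fast++
(s=5,f=9) a[fast]=12≠a[slow]=10 write a[6]=12 → slow++,fast++
(s=6,f=10) a[fast]=12=a[slow] dup → fast++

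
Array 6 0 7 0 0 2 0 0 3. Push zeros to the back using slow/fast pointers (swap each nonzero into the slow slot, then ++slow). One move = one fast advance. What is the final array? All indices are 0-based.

[6, 7, 2, 3, 0, 0, 0, 0, 0]

(s=0,f=0) a[fast]=6≠0 swap→a[0]=6 → slow++,fast++
(s=1,f=1) a[fast]=0 → fast++
(s=1,f=2) a[fast]=7≠0 swap→a[1]=7 → slow++,fast++
(s=2,f=3) a[fast]=0 → fast++
(s=2,f=4) a[fast]=0 → fast++
(s=2,f=5) a[fast]=2≠0 swap→a[2]=2 → slow++,fast++
(s=3,f=6) a[fast]=0 → fast++
(s=3,f=7) a[fast]=0 → fast++
(s=3,f=8) a[fast]=3≠0 swap→a[3]=3 → slow++,fast++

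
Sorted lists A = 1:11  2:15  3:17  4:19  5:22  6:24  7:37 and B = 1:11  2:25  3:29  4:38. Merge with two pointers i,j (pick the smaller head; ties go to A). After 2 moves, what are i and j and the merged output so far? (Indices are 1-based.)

i=2, j=2, merged so far=[11, 11]

[i=1,j=1] A[i]=11<=B[j]=11 take 11 → i++
[i=2,j=1] A[i]=15>B[j]=11 take 11 → j++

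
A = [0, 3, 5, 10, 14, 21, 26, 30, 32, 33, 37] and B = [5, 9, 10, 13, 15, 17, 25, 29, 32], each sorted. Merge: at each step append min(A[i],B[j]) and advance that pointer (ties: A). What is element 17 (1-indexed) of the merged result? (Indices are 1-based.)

[i=1,j=1] A[i]=0<=B[j]=5 take 0 → i++
[i=2,j=1] A[i]=3<=B[j]=5 take 3 → i++
[i=3,j=1] A[i]=5<=B[j]=5 take 5 → i++
[i=4,j=1] A[i]=10>B[j]=5 take 5 → j++
[i=4,j=2] A[i]=10>B[j]=9 take 9 → j++
[i=4,j=3] A[i]=10<=B[j]=10 take 10 → i++
[i=5,j=3] A[i]=14>B[j]=10 take 10 → j++
[i=5,j=4] A[i]=14>B[j]=13 take 13 → j++
[i=5,j=5] A[i]=14<=B[j]=15 take 14 → i++
[i=6,j=5] A[i]=21>B[j]=15 take 15 → j++
[i=6,j=6] A[i]=21>B[j]=17 take 17 → j++
[i=6,j=7] A[i]=21<=B[j]=25 take 21 → i++
[i=7,j=7] A[i]=26>B[j]=25 take 25 → j++
[i=7,j=8] A[i]=26<=B[j]=29 take 26 → i++
[i=8,j=8] A[i]=30>B[j]=29 take 29 → j++
[i=8,j=9] A[i]=30<=B[j]=32 take 30 → i++
[i=9,j=9] A[i]=32<=B[j]=32 take 32 → i++
[i=10,j=9] A[i]=33>B[j]=32 take 32 → j++
[i=10,j=10] B done, take A[i]=33 → i++
[i=11,j=10] B done, take A[i]=37 → i++

merged[17] = 32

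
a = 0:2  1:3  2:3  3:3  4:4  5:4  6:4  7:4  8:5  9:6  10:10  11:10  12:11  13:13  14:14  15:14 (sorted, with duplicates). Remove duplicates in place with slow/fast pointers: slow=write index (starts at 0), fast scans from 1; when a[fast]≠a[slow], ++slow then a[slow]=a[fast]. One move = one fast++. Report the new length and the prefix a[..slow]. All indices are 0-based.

(s=0,f=1) a[fast]=3≠a[slow]=2 write a[1]=3 → slow++,fast++
(s=1,f=2) a[fast]=3=a[slow] dup → fast++
(s=1,f=3) a[fast]=3=a[slow] dup → fast++
(s=1,f=4) a[fast]=4≠a[slow]=3 write a[2]=4 → slow++,fast++
(s=2,f=5) a[fast]=4=a[slow] dup → fast++
(s=2,f=6) a[fast]=4=a[slow] dup → fast++
(s=2,f=7) a[fast]=4=a[slow] dup → fast++
(s=2,f=8) a[fast]=5≠a[slow]=4 write a[3]=5 → slow++,fast++
(s=3,f=9) a[fast]=6≠a[slow]=5 write a[4]=6 → slow++,fast++
(s=4,f=10) a[fast]=10≠a[slow]=6 write a[5]=10 → slow++,fast++
(s=5,f=11) a[fast]=10=a[slow] dup → fast++
(s=5,f=12) a[fast]=11≠a[slow]=10 write a[6]=11 → slow++,fast++
(s=6,f=13) a[fast]=13≠a[slow]=11 write a[7]=13 → slow++,fast++
(s=7,f=14) a[fast]=14≠a[slow]=13 write a[8]=14 → slow++,fast++
(s=8,f=15) a[fast]=14=a[slow] dup → fast++

length 9; prefix = [2, 3, 4, 5, 6, 10, 11, 13, 14]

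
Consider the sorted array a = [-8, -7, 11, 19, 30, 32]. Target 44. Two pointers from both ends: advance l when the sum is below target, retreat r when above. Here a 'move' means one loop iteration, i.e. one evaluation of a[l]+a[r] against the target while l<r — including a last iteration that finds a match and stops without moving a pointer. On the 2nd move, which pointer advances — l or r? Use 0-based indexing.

l

l=0 r=5: -8+32=24 <44, l++
l=1 r=5: -7+32=25 <44, l++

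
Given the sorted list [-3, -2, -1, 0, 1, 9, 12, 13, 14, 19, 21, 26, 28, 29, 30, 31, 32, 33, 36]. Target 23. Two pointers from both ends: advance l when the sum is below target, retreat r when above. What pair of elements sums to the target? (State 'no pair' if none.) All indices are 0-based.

[0,18] -3+36=33 >23 → r--
[0,17] -3+33=30 >23 → r--
[0,16] -3+32=29 >23 → r--
[0,15] -3+31=28 >23 → r--
[0,14] -3+30=27 >23 → r--
[0,13] -3+29=26 >23 → r--
[0,12] -3+28=25 >23 → r--
[0,11] -3+26=23 → found

(-3, 26)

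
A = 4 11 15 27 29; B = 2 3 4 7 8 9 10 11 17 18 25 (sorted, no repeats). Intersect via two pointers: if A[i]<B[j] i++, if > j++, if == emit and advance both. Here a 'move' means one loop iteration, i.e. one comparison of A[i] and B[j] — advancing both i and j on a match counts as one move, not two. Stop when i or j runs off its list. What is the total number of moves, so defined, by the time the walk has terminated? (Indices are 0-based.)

[i=0,j=0] 4>2 → j++
[i=0,j=1] 4>3 → j++
[i=0,j=2] 4==4 emit → i++,j++
[i=1,j=3] 11>7 → j++
[i=1,j=4] 11>8 → j++
[i=1,j=5] 11>9 → j++
[i=1,j=6] 11>10 → j++
[i=1,j=7] 11==11 emit → i++,j++
[i=2,j=8] 15<17 → i++
[i=3,j=8] 27>17 → j++
[i=3,j=9] 27>18 → j++
[i=3,j=10] 27>25 → j++

12 moves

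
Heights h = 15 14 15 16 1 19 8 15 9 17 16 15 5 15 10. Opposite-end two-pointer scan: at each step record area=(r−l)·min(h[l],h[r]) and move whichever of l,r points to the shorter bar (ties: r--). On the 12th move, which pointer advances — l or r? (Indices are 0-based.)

l=0 r=14: min(15,10)*14=140 best=140 *, r--
l=0 r=13: min(15,15)*13=195 best=195 *, r--
l=0 r=12: min(15,5)*12=60 best=195, r--
l=0 r=11: min(15,15)*11=165 best=195, r--
l=0 r=10: min(15,16)*10=150 best=195, l++
l=1 r=10: min(14,16)*9=126 best=195, l++
l=2 r=10: min(15,16)*8=120 best=195, l++
l=3 r=10: min(16,16)*7=112 best=195, r--
l=3 r=9: min(16,17)*6=96 best=195, l++
l=4 r=9: min(1,17)*5=5 best=195, l++
l=5 r=9: min(19,17)*4=68 best=195, r--
l=5 r=8: min(19,9)*3=27 best=195, r--

r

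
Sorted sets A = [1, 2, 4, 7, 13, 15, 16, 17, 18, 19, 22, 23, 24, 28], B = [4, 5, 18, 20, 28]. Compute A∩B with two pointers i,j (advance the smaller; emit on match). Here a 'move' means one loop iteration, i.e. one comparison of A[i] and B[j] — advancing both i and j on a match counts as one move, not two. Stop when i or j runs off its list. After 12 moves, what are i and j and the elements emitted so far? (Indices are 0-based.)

i=0 j=0: 1<4, i++
i=1 j=0: 2<4, i++
i=2 j=0: 4==4 emit, i++,j++
i=3 j=1: 7>5, j++
i=3 j=2: 7<18, i++
i=4 j=2: 13<18, i++
i=5 j=2: 15<18, i++
i=6 j=2: 16<18, i++
i=7 j=2: 17<18, i++
i=8 j=2: 18==18 emit, i++,j++
i=9 j=3: 19<20, i++
i=10 j=3: 22>20, j++

i=10, j=4, emitted=[4, 18]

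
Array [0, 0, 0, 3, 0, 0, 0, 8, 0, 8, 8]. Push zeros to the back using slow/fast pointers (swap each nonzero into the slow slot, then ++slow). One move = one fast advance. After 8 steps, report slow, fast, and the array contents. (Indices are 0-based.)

slow=2, fast=8, a=[3, 8, 0, 0, 0, 0, 0, 0, 0, 8, 8]

(s=0,f=0) a[fast]=0 → fast++
(s=0,f=1) a[fast]=0 → fast++
(s=0,f=2) a[fast]=0 → fast++
(s=0,f=3) a[fast]=3≠0 swap→a[0]=3 → slow++,fast++
(s=1,f=4) a[fast]=0 → fast++
(s=1,f=5) a[fast]=0 → fast++
(s=1,f=6) a[fast]=0 → fast++
(s=1,f=7) a[fast]=8≠0 swap→a[1]=8 → slow++,fast++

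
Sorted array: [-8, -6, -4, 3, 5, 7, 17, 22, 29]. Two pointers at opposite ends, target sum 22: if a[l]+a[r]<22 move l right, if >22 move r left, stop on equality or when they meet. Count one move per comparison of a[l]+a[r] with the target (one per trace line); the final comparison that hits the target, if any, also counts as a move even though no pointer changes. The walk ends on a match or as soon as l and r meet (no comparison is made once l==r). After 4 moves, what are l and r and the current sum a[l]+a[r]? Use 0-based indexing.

[0,8] -8+29=21 <22 → l++
[1,8] -6+29=23 >22 → r--
[1,7] -6+22=16 <22 → l++
[2,7] -4+22=18 <22 → l++

l=3, r=7, sum=25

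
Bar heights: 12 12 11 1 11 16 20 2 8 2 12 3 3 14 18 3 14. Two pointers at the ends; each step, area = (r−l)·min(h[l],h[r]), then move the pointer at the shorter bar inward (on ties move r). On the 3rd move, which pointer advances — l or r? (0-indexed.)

l

[0,16] min(12,14)*16=192 best=192 * → l++
[1,16] min(12,14)*15=180 best=192 → l++
[2,16] min(11,14)*14=154 best=192 → l++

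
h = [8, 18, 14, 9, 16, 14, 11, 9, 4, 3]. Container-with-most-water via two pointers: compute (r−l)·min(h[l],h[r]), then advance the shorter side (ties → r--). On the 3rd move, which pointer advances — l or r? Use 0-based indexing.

l

[0,9] min(8,3)*9=27 best=27 * → r--
[0,8] min(8,4)*8=32 best=32 * → r--
[0,7] min(8,9)*7=56 best=56 * → l++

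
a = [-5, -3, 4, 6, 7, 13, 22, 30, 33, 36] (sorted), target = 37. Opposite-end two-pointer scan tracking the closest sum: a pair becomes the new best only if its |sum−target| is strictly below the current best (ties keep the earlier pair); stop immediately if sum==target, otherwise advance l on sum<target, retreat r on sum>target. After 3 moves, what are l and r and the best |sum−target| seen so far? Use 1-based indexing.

[1,10] -5+36=31 d=6 * → l++
[2,10] -3+36=33 d=4 * → l++
[3,10] 4+36=40 d=3 * → r--

l=3, r=9, best |Δ|=3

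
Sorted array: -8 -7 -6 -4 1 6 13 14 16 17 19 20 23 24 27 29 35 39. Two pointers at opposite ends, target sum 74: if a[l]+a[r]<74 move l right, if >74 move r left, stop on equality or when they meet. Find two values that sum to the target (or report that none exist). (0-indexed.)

(35, 39)

[0,17] -8+39=31 <74 → l++
[1,17] -7+39=32 <74 → l++
[2,17] -6+39=33 <74 → l++
[3,17] -4+39=35 <74 → l++
[4,17] 1+39=40 <74 → l++
[5,17] 6+39=45 <74 → l++
[6,17] 13+39=52 <74 → l++
[7,17] 14+39=53 <74 → l++
[8,17] 16+39=55 <74 → l++
[9,17] 17+39=56 <74 → l++
[10,17] 19+39=58 <74 → l++
[11,17] 20+39=59 <74 → l++
[12,17] 23+39=62 <74 → l++
[13,17] 24+39=63 <74 → l++
[14,17] 27+39=66 <74 → l++
[15,17] 29+39=68 <74 → l++
[16,17] 35+39=74 → found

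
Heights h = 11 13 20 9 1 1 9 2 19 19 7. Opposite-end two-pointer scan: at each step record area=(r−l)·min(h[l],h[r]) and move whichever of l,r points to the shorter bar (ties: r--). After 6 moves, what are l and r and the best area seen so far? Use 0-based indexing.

l=2, r=6, best area=133

[0,10] min(11,7)*10=70 best=70 * → r--
[0,9] min(11,19)*9=99 best=99 * → l++
[1,9] min(13,19)*8=104 best=104 * → l++
[2,9] min(20,19)*7=133 best=133 * → r--
[2,8] min(20,19)*6=114 best=133 → r--
[2,7] min(20,2)*5=10 best=133 → r--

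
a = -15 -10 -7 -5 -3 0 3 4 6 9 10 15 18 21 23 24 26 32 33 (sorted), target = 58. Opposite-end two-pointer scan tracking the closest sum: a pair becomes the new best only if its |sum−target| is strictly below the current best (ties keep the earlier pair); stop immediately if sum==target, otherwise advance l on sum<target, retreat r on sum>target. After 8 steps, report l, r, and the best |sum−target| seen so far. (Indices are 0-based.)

[0,18] -15+33=18 d=40 * → l++
[1,18] -10+33=23 d=35 * → l++
[2,18] -7+33=26 d=32 * → l++
[3,18] -5+33=28 d=30 * → l++
[4,18] -3+33=30 d=28 * → l++
[5,18] 0+33=33 d=25 * → l++
[6,18] 3+33=36 d=22 * → l++
[7,18] 4+33=37 d=21 * → l++

l=8, r=18, best |Δ|=21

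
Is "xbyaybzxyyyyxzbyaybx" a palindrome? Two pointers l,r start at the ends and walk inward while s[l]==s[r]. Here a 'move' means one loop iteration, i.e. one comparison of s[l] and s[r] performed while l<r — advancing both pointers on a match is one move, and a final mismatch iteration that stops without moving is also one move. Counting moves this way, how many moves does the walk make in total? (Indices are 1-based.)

l=1 r=20: 'x'=='x', l++,r--
l=2 r=19: 'b'=='b', l++,r--
l=3 r=18: 'y'=='y', l++,r--
l=4 r=17: 'a'=='a', l++,r--
l=5 r=16: 'y'=='y', l++,r--
l=6 r=15: 'b'=='b', l++,r--
l=7 r=14: 'z'=='z', l++,r--
l=8 r=13: 'x'=='x', l++,r--
l=9 r=12: 'y'=='y', l++,r--
l=10 r=11: 'y'=='y', l++,r--

10 moves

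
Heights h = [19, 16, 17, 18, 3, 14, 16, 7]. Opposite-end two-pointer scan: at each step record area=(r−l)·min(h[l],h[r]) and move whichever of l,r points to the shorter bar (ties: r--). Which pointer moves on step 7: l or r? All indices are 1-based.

[1,8] min(19,7)*7=49 best=49 * → r--
[1,7] min(19,16)*6=96 best=96 * → r--
[1,6] min(19,14)*5=70 best=96 → r--
[1,5] min(19,3)*4=12 best=96 → r--
[1,4] min(19,18)*3=54 best=96 → r--
[1,3] min(19,17)*2=34 best=96 → r--
[1,2] min(19,16)*1=16 best=96 → r--

r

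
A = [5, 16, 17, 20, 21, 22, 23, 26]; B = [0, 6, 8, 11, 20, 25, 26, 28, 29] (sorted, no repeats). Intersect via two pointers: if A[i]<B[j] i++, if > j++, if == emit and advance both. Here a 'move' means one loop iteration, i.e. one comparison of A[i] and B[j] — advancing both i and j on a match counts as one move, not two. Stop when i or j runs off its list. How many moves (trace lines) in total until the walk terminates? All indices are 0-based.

i=0 j=0: 5>0, j++
i=0 j=1: 5<6, i++
i=1 j=1: 16>6, j++
i=1 j=2: 16>8, j++
i=1 j=3: 16>11, j++
i=1 j=4: 16<20, i++
i=2 j=4: 17<20, i++
i=3 j=4: 20==20 emit, i++,j++
i=4 j=5: 21<25, i++
i=5 j=5: 22<25, i++
i=6 j=5: 23<25, i++
i=7 j=5: 26>25, j++
i=7 j=6: 26==26 emit, i++,j++

13 moves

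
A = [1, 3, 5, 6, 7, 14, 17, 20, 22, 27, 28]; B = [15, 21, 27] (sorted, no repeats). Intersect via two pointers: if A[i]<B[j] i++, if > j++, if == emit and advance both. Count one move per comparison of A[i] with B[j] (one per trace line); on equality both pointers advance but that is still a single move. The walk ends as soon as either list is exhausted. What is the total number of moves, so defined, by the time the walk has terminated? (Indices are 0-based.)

i=0 j=0: 1<15, i++
i=1 j=0: 3<15, i++
i=2 j=0: 5<15, i++
i=3 j=0: 6<15, i++
i=4 j=0: 7<15, i++
i=5 j=0: 14<15, i++
i=6 j=0: 17>15, j++
i=6 j=1: 17<21, i++
i=7 j=1: 20<21, i++
i=8 j=1: 22>21, j++
i=8 j=2: 22<27, i++
i=9 j=2: 27==27 emit, i++,j++

12 moves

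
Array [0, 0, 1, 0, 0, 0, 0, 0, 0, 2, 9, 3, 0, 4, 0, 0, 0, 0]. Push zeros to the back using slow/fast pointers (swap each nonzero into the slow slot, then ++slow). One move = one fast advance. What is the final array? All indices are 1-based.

[1, 2, 9, 3, 4, 0, 0, 0, 0, 0, 0, 0, 0, 0, 0, 0, 0, 0]

slow=1 fast=1: a[fast]=0, fast++
slow=1 fast=2: a[fast]=0, fast++
slow=1 fast=3: a[fast]=1≠0 swap→a[1]=1, slow++,fast++
slow=2 fast=4: a[fast]=0, fast++
slow=2 fast=5: a[fast]=0, fast++
slow=2 fast=6: a[fast]=0, fast++
slow=2 fast=7: a[fast]=0, fast++
slow=2 fast=8: a[fast]=0, fast++
slow=2 fast=9: a[fast]=0, fast++
slow=2 fast=10: a[fast]=2≠0 swap→a[2]=2, slow++,fast++
slow=3 fast=11: a[fast]=9≠0 swap→a[3]=9, slow++,fast++
slow=4 fast=12: a[fast]=3≠0 swap→a[4]=3, slow++,fast++
slow=5 fast=13: a[fast]=0, fast++
slow=5 fast=14: a[fast]=4≠0 swap→a[5]=4, slow++,fast++
slow=6 fast=15: a[fast]=0, fast++
slow=6 fast=16: a[fast]=0, fast++
slow=6 fast=17: a[fast]=0, fast++
slow=6 fast=18: a[fast]=0, fast++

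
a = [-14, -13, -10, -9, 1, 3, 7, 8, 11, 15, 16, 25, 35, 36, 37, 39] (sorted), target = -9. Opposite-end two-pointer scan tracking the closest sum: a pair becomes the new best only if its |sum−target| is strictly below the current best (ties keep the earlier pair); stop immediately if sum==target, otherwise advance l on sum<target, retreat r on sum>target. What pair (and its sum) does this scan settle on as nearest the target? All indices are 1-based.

[1,16] -14+39=25 d=34 * → r--
[1,15] -14+37=23 d=32 * → r--
[1,14] -14+36=22 d=31 * → r--
[1,13] -14+35=21 d=30 * → r--
[1,12] -14+25=11 d=20 * → r--
[1,11] -14+16=2 d=11 * → r--
[1,10] -14+15=1 d=10 * → r--
[1,9] -14+11=-3 d=6 * → r--
[1,8] -14+8=-6 d=3 * → r--
[1,7] -14+7=-7 d=2 * → r--
[1,6] -14+3=-11 d=2 → l++
[2,6] -13+3=-10 d=1 * → l++
[3,6] -10+3=-7 d=2 → r--
[3,5] -10+1=-9 d=0 * → stop

pair (-10, 1) with sum -9 (|Δ|=0)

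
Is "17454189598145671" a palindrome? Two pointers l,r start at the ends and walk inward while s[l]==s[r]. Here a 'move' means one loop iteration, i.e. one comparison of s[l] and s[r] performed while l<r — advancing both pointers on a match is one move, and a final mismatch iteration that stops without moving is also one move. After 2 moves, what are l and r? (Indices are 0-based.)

[0,16] '1'=='1' → l++,r--
[1,15] '7'=='7' → l++,r--

l=2, r=14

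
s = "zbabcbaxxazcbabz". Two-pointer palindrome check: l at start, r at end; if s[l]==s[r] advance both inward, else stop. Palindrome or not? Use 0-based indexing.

not a palindrome (mismatch at 5,10)

l=0 r=15: 'z'=='z', l++,r--
l=1 r=14: 'b'=='b', l++,r--
l=2 r=13: 'a'=='a', l++,r--
l=3 r=12: 'b'=='b', l++,r--
l=4 r=11: 'c'=='c', l++,r--
l=5 r=10: 'b'!='z', stop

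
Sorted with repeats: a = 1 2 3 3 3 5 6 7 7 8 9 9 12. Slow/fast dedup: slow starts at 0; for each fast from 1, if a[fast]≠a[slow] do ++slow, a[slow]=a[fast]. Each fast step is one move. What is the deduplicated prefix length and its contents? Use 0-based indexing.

length 9; prefix = [1, 2, 3, 5, 6, 7, 8, 9, 12]

(s=0,f=1) a[fast]=2≠a[slow]=1 write a[1]=2 → slow++,fast++
(s=1,f=2) a[fast]=3≠a[slow]=2 write a[2]=3 → slow++,fast++
(s=2,f=3) a[fast]=3=a[slow] dup → fast++
(s=2,f=4) a[fast]=3=a[slow] dup → fast++
(s=2,f=5) a[fast]=5≠a[slow]=3 write a[3]=5 → slow++,fast++
(s=3,f=6) a[fast]=6≠a[slow]=5 write a[4]=6 → slow++,fast++
(s=4,f=7) a[fast]=7≠a[slow]=6 write a[5]=7 → slow++,fast++
(s=5,f=8) a[fast]=7=a[slow] dup → fast++
(s=5,f=9) a[fast]=8≠a[slow]=7 write a[6]=8 → slow++,fast++
(s=6,f=10) a[fast]=9≠a[slow]=8 write a[7]=9 → slow++,fast++
(s=7,f=11) a[fast]=9=a[slow] dup → fast++
(s=7,f=12) a[fast]=12≠a[slow]=9 write a[8]=12 → slow++,fast++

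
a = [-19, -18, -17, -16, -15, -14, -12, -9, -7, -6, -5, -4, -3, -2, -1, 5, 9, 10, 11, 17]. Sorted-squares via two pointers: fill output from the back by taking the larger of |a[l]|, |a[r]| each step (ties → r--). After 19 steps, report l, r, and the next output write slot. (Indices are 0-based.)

l=14, r=14, next write slot=0

[0,19] |-19|>|17| out[19]=361 → l++
[1,19] |-18|>|17| out[18]=324 → l++
[2,19] |-17|<=|17| out[17]=289 → r--
[2,18] |-17|>|11| out[16]=289 → l++
[3,18] |-16|>|11| out[15]=256 → l++
[4,18] |-15|>|11| out[14]=225 → l++
[5,18] |-14|>|11| out[13]=196 → l++
[6,18] |-12|>|11| out[12]=144 → l++
[7,18] |-9|<=|11| out[11]=121 → r--
[7,17] |-9|<=|10| out[10]=100 → r--
[7,16] |-9|<=|9| out[9]=81 → r--
[7,15] |-9|>|5| out[8]=81 → l++
[8,15] |-7|>|5| out[7]=49 → l++
[9,15] |-6|>|5| out[6]=36 → l++
[10,15] |-5|<=|5| out[5]=25 → r--
[10,14] |-5|>|-1| out[4]=25 → l++
[11,14] |-4|>|-1| out[3]=16 → l++
[12,14] |-3|>|-1| out[2]=9 → l++
[13,14] |-2|>|-1| out[1]=4 → l++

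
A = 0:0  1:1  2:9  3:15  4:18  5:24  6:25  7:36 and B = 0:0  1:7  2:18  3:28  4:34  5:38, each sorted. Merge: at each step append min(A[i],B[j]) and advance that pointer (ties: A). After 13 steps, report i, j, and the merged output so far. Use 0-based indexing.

i=8, j=5, merged so far=[0, 0, 1, 7, 9, 15, 18, 18, 24, 25, 28, 34, 36]

[i=0,j=0] A[i]=0<=B[j]=0 take 0 → i++
[i=1,j=0] A[i]=1>B[j]=0 take 0 → j++
[i=1,j=1] A[i]=1<=B[j]=7 take 1 → i++
[i=2,j=1] A[i]=9>B[j]=7 take 7 → j++
[i=2,j=2] A[i]=9<=B[j]=18 take 9 → i++
[i=3,j=2] A[i]=15<=B[j]=18 take 15 → i++
[i=4,j=2] A[i]=18<=B[j]=18 take 18 → i++
[i=5,j=2] A[i]=24>B[j]=18 take 18 → j++
[i=5,j=3] A[i]=24<=B[j]=28 take 24 → i++
[i=6,j=3] A[i]=25<=B[j]=28 take 25 → i++
[i=7,j=3] A[i]=36>B[j]=28 take 28 → j++
[i=7,j=4] A[i]=36>B[j]=34 take 34 → j++
[i=7,j=5] A[i]=36<=B[j]=38 take 36 → i++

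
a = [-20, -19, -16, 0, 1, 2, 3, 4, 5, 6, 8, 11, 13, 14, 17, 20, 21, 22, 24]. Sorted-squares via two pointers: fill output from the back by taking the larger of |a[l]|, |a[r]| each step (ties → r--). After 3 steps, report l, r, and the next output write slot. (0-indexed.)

l=0, r=15, next write slot=15

[0,18] |-20|<=|24| out[18]=576 → r--
[0,17] |-20|<=|22| out[17]=484 → r--
[0,16] |-20|<=|21| out[16]=441 → r--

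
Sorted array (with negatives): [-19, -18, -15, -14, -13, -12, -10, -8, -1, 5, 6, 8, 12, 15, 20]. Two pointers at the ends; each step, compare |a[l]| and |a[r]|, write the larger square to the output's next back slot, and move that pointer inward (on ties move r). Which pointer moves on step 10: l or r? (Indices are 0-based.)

l=0 r=14: |-19|<=|20| out[14]=400, r--
l=0 r=13: |-19|>|15| out[13]=361, l++
l=1 r=13: |-18|>|15| out[12]=324, l++
l=2 r=13: |-15|<=|15| out[11]=225, r--
l=2 r=12: |-15|>|12| out[10]=225, l++
l=3 r=12: |-14|>|12| out[9]=196, l++
l=4 r=12: |-13|>|12| out[8]=169, l++
l=5 r=12: |-12|<=|12| out[7]=144, r--
l=5 r=11: |-12|>|8| out[6]=144, l++
l=6 r=11: |-10|>|8| out[5]=100, l++

l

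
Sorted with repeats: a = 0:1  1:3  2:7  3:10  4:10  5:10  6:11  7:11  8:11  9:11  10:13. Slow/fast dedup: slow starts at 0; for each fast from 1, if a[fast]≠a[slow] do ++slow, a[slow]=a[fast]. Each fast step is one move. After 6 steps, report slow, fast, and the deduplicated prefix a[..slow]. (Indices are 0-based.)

slow=0 fast=1: a[fast]=3≠a[slow]=1 write a[1]=3, slow++,fast++
slow=1 fast=2: a[fast]=7≠a[slow]=3 write a[2]=7, slow++,fast++
slow=2 fast=3: a[fast]=10≠a[slow]=7 write a[3]=10, slow++,fast++
slow=3 fast=4: a[fast]=10=a[slow] dup, fast++
slow=3 fast=5: a[fast]=10=a[slow] dup, fast++
slow=3 fast=6: a[fast]=11≠a[slow]=10 write a[4]=11, slow++,fast++

slow=4, fast=7, prefix=[1, 3, 7, 10, 11]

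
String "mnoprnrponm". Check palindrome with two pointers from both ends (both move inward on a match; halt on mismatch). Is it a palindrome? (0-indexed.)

palindrome

[0,10] 'm'=='m' → l++,r--
[1,9] 'n'=='n' → l++,r--
[2,8] 'o'=='o' → l++,r--
[3,7] 'p'=='p' → l++,r--
[4,6] 'r'=='r' → l++,r--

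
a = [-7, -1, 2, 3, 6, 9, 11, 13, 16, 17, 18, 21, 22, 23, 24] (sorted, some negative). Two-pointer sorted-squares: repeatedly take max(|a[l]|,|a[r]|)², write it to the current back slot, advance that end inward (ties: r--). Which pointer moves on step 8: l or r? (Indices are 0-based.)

r

[0,14] |-7|<=|24| out[14]=576 → r--
[0,13] |-7|<=|23| out[13]=529 → r--
[0,12] |-7|<=|22| out[12]=484 → r--
[0,11] |-7|<=|21| out[11]=441 → r--
[0,10] |-7|<=|18| out[10]=324 → r--
[0,9] |-7|<=|17| out[9]=289 → r--
[0,8] |-7|<=|16| out[8]=256 → r--
[0,7] |-7|<=|13| out[7]=169 → r--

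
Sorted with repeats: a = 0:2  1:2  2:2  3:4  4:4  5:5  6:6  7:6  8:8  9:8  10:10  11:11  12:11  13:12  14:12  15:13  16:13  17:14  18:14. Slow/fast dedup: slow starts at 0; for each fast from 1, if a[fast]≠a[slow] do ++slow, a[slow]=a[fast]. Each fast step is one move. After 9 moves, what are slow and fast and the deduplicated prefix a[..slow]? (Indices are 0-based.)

slow=0 fast=1: a[fast]=2=a[slow] dup, fast++
slow=0 fast=2: a[fast]=2=a[slow] dup, fast++
slow=0 fast=3: a[fast]=4≠a[slow]=2 write a[1]=4, slow++,fast++
slow=1 fast=4: a[fast]=4=a[slow] dup, fast++
slow=1 fast=5: a[fast]=5≠a[slow]=4 write a[2]=5, slow++,fast++
slow=2 fast=6: a[fast]=6≠a[slow]=5 write a[3]=6, slow++,fast++
slow=3 fast=7: a[fast]=6=a[slow] dup, fast++
slow=3 fast=8: a[fast]=8≠a[slow]=6 write a[4]=8, slow++,fast++
slow=4 fast=9: a[fast]=8=a[slow] dup, fast++

slow=4, fast=10, prefix=[2, 4, 5, 6, 8]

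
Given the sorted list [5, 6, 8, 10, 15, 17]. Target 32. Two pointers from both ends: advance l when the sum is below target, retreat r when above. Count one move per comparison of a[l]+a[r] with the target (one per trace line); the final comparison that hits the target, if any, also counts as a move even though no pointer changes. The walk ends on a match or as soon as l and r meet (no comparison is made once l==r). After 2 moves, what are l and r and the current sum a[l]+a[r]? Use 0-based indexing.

[0,5] 5+17=22 <32 → l++
[1,5] 6+17=23 <32 → l++

l=2, r=5, sum=25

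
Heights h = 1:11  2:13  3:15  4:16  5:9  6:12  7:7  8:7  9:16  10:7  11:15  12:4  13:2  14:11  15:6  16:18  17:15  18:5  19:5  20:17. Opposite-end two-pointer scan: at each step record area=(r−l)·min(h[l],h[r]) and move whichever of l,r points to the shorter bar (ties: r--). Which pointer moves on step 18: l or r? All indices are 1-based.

r

l=1 r=20: min(11,17)*19=209 best=209 *, l++
l=2 r=20: min(13,17)*18=234 best=234 *, l++
l=3 r=20: min(15,17)*17=255 best=255 *, l++
l=4 r=20: min(16,17)*16=256 best=256 *, l++
l=5 r=20: min(9,17)*15=135 best=256, l++
l=6 r=20: min(12,17)*14=168 best=256, l++
l=7 r=20: min(7,17)*13=91 best=256, l++
l=8 r=20: min(7,17)*12=84 best=256, l++
l=9 r=20: min(16,17)*11=176 best=256, l++
l=10 r=20: min(7,17)*10=70 best=256, l++
l=11 r=20: min(15,17)*9=135 best=256, l++
l=12 r=20: min(4,17)*8=32 best=256, l++
l=13 r=20: min(2,17)*7=14 best=256, l++
l=14 r=20: min(11,17)*6=66 best=256, l++
l=15 r=20: min(6,17)*5=30 best=256, l++
l=16 r=20: min(18,17)*4=68 best=256, r--
l=16 r=19: min(18,5)*3=15 best=256, r--
l=16 r=18: min(18,5)*2=10 best=256, r--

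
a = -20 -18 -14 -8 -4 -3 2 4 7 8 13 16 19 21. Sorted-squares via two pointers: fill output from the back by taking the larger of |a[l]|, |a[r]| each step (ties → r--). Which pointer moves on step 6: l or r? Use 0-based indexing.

[0,13] |-20|<=|21| out[13]=441 → r--
[0,12] |-20|>|19| out[12]=400 → l++
[1,12] |-18|<=|19| out[11]=361 → r--
[1,11] |-18|>|16| out[10]=324 → l++
[2,11] |-14|<=|16| out[9]=256 → r--
[2,10] |-14|>|13| out[8]=196 → l++

l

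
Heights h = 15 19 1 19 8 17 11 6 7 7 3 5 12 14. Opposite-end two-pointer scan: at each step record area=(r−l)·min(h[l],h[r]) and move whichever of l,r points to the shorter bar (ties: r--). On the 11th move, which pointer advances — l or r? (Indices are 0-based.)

r

l=0 r=13: min(15,14)*13=182 best=182 *, r--
l=0 r=12: min(15,12)*12=144 best=182, r--
l=0 r=11: min(15,5)*11=55 best=182, r--
l=0 r=10: min(15,3)*10=30 best=182, r--
l=0 r=9: min(15,7)*9=63 best=182, r--
l=0 r=8: min(15,7)*8=56 best=182, r--
l=0 r=7: min(15,6)*7=42 best=182, r--
l=0 r=6: min(15,11)*6=66 best=182, r--
l=0 r=5: min(15,17)*5=75 best=182, l++
l=1 r=5: min(19,17)*4=68 best=182, r--
l=1 r=4: min(19,8)*3=24 best=182, r--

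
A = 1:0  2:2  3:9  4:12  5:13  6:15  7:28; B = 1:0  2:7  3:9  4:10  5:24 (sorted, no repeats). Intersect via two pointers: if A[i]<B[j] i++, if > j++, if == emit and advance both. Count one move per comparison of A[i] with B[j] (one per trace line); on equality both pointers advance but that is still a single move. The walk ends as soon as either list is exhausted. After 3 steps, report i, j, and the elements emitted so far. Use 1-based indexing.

i=3, j=3, emitted=[0]

i=1 j=1: 0==0 emit, i++,j++
i=2 j=2: 2<7, i++
i=3 j=2: 9>7, j++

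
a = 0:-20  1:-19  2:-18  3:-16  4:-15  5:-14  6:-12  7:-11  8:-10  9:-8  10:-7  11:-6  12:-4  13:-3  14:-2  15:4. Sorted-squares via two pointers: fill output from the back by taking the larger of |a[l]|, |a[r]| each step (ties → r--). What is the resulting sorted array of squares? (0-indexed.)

[4, 9, 16, 16, 36, 49, 64, 100, 121, 144, 196, 225, 256, 324, 361, 400]

[0,15] |-20|>|4| out[15]=400 → l++
[1,15] |-19|>|4| out[14]=361 → l++
[2,15] |-18|>|4| out[13]=324 → l++
[3,15] |-16|>|4| out[12]=256 → l++
[4,15] |-15|>|4| out[11]=225 → l++
[5,15] |-14|>|4| out[10]=196 → l++
[6,15] |-12|>|4| out[9]=144 → l++
[7,15] |-11|>|4| out[8]=121 → l++
[8,15] |-10|>|4| out[7]=100 → l++
[9,15] |-8|>|4| out[6]=64 → l++
[10,15] |-7|>|4| out[5]=49 → l++
[11,15] |-6|>|4| out[4]=36 → l++
[12,15] |-4|<=|4| out[3]=16 → r--
[12,14] |-4|>|-2| out[2]=16 → l++
[13,14] |-3|>|-2| out[1]=9 → l++
[14,14] |-2|<=|-2| out[0]=4 → r--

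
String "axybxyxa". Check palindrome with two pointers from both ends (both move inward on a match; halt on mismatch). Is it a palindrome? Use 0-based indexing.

not a palindrome (mismatch at 3,4)

[0,7] 'a'=='a' → l++,r--
[1,6] 'x'=='x' → l++,r--
[2,5] 'y'=='y' → l++,r--
[3,4] 'b'!='x' → stop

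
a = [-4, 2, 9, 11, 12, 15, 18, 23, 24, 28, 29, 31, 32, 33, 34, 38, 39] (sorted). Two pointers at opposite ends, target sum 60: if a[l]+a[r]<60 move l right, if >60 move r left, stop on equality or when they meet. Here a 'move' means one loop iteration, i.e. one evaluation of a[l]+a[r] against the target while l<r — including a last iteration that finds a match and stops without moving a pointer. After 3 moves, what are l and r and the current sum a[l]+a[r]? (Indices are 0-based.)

[0,16] -4+39=35 <60 → l++
[1,16] 2+39=41 <60 → l++
[2,16] 9+39=48 <60 → l++

l=3, r=16, sum=50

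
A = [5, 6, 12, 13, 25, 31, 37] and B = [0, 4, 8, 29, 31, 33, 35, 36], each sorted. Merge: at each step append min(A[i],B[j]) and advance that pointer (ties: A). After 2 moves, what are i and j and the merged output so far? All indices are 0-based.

[i=0,j=0] A[i]=5>B[j]=0 take 0 → j++
[i=0,j=1] A[i]=5>B[j]=4 take 4 → j++

i=0, j=2, merged so far=[0, 4]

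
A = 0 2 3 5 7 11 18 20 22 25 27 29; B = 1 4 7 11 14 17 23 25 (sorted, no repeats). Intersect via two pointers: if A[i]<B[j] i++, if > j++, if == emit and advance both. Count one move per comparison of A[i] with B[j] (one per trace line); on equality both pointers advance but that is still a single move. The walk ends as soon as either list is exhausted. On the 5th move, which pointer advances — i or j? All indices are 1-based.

j

[i=1,j=1] 0<1 → i++
[i=2,j=1] 2>1 → j++
[i=2,j=2] 2<4 → i++
[i=3,j=2] 3<4 → i++
[i=4,j=2] 5>4 → j++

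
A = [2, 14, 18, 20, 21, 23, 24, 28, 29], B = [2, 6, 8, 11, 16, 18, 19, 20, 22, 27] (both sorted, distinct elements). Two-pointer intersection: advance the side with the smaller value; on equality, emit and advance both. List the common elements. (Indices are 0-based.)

intersection = [2, 18, 20]

i=0 j=0: 2==2 emit, i++,j++
i=1 j=1: 14>6, j++
i=1 j=2: 14>8, j++
i=1 j=3: 14>11, j++
i=1 j=4: 14<16, i++
i=2 j=4: 18>16, j++
i=2 j=5: 18==18 emit, i++,j++
i=3 j=6: 20>19, j++
i=3 j=7: 20==20 emit, i++,j++
i=4 j=8: 21<22, i++
i=5 j=8: 23>22, j++
i=5 j=9: 23<27, i++
i=6 j=9: 24<27, i++
i=7 j=9: 28>27, j++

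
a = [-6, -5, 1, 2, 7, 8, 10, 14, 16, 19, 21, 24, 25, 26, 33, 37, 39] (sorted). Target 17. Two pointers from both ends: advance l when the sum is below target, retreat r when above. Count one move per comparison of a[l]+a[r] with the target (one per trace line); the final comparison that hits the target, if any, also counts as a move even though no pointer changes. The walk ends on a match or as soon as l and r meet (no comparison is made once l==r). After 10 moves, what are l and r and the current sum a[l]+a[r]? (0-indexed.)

l=0 r=16: -6+39=33 >17, r--
l=0 r=15: -6+37=31 >17, r--
l=0 r=14: -6+33=27 >17, r--
l=0 r=13: -6+26=20 >17, r--
l=0 r=12: -6+25=19 >17, r--
l=0 r=11: -6+24=18 >17, r--
l=0 r=10: -6+21=15 <17, l++
l=1 r=10: -5+21=16 <17, l++
l=2 r=10: 1+21=22 >17, r--
l=2 r=9: 1+19=20 >17, r--

l=2, r=8, sum=17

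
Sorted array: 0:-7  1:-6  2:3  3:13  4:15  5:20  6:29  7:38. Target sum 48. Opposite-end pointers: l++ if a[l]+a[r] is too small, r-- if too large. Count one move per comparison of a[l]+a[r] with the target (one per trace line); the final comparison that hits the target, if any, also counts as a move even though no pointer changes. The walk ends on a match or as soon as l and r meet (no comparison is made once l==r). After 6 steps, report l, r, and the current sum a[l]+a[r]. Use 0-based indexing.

[0,7] -7+38=31 <48 → l++
[1,7] -6+38=32 <48 → l++
[2,7] 3+38=41 <48 → l++
[3,7] 13+38=51 >48 → r--
[3,6] 13+29=42 <48 → l++
[4,6] 15+29=44 <48 → l++

l=5, r=6, sum=49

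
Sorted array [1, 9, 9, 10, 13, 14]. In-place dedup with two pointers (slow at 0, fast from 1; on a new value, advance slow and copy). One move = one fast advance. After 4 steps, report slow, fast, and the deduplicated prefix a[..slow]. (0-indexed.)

(s=0,f=1) a[fast]=9≠a[slow]=1 write a[1]=9 → slow++,fast++
(s=1,f=2) a[fast]=9=a[slow] dup → fast++
(s=1,f=3) a[fast]=10≠a[slow]=9 write a[2]=10 → slow++,fast++
(s=2,f=4) a[fast]=13≠a[slow]=10 write a[3]=13 → slow++,fast++

slow=3, fast=5, prefix=[1, 9, 10, 13]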